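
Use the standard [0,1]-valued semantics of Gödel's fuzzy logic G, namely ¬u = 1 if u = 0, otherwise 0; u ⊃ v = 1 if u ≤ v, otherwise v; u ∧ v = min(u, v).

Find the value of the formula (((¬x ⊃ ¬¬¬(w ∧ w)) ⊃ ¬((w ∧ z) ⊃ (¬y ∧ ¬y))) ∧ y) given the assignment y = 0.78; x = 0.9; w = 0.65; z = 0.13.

0.78

¬x: Gödel ¬ of 0.9 = 0 (operand ≠ 0)
(w ∧ w) = min(0.65, 0.65) = 0.65
¬(w ∧ w): Gödel ¬ of 0.65 = 0 (operand ≠ 0)
¬¬(w ∧ w): Gödel ¬ of 0 = 1 (operand is 0)
¬¬¬(w ∧ w): Gödel ¬ of 1 = 0 (operand ≠ 0)
(¬x ⊃ ¬¬¬(w ∧ w)): 0 ≤ 0, so result = 1
(w ∧ z) = min(0.65, 0.13) = 0.13
¬y: Gödel ¬ of 0.78 = 0 (operand ≠ 0)
¬y: Gödel ¬ of 0.78 = 0 (operand ≠ 0)
(¬y ∧ ¬y) = min(0, 0) = 0
((w ∧ z) ⊃ (¬y ∧ ¬y)): 0.13 > 0, so result = 0
¬((w ∧ z) ⊃ (¬y ∧ ¬y)): Gödel ¬ of 0 = 1 (operand is 0)
((¬x ⊃ ¬¬¬(w ∧ w)) ⊃ ¬((w ∧ z) ⊃ (¬y ∧ ¬y))): 1 ≤ 1, so result = 1
(((¬x ⊃ ¬¬¬(w ∧ w)) ⊃ ¬((w ∧ z) ⊃ (¬y ∧ ¬y))) ∧ y) = min(1, 0.78) = 0.78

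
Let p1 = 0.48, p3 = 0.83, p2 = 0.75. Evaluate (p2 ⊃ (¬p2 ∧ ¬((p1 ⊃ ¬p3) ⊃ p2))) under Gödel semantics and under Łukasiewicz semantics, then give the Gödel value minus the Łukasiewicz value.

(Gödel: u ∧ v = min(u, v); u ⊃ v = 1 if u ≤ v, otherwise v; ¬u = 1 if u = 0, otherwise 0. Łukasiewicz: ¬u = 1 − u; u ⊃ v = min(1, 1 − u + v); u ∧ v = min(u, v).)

-0.25

Gödel evaluation:
  ¬p2: Gödel ¬ of 0.75 = 0 (operand ≠ 0)
  ¬p3: Gödel ¬ of 0.83 = 0 (operand ≠ 0)
  (p1 ⊃ ¬p3): 0.48 > 0, so result = 0
  ((p1 ⊃ ¬p3) ⊃ p2): 0 ≤ 0.75, so result = 1
  ¬((p1 ⊃ ¬p3) ⊃ p2): Gödel ¬ of 1 = 0 (operand ≠ 0)
  (¬p2 ∧ ¬((p1 ⊃ ¬p3) ⊃ p2)) = min(0, 0) = 0
  (p2 ⊃ (¬p2 ∧ ¬((p1 ⊃ ¬p3) ⊃ p2))): 0.75 > 0, so result = 0
  Gödel value = 0
Łukasiewicz evaluation:
  ¬p2: Łukasiewicz ¬ gives 1 − 0.75 = 0.25
  ¬p3: Łukasiewicz ¬ gives 1 − 0.83 = 0.17
  (p1 ⊃ ¬p3): min(1, 1 − 0.48 + 0.17) = 0.69
  ((p1 ⊃ ¬p3) ⊃ p2): min(1, 1 − 0.69 + 0.75) = 1
  ¬((p1 ⊃ ¬p3) ⊃ p2): Łukasiewicz ¬ gives 1 − 1 = 0
  (¬p2 ∧ ¬((p1 ⊃ ¬p3) ⊃ p2)) = min(0.25, 0) = 0
  (p2 ⊃ (¬p2 ∧ ¬((p1 ⊃ ¬p3) ⊃ p2))): min(1, 1 − 0.75 + 0) = 0.25
  Łukasiewicz value = 0.25
Difference: 0 − 0.25 = -0.25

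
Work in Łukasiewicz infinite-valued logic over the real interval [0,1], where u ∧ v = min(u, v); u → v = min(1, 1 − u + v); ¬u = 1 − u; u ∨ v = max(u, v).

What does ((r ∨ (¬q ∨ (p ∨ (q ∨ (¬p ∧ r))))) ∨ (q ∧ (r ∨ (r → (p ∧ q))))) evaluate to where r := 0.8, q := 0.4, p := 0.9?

¬q: Łukasiewicz ¬ gives 1 − 0.4 = 0.6
¬p: Łukasiewicz ¬ gives 1 − 0.9 = 0.1
(¬p ∧ r) = min(0.1, 0.8) = 0.1
(q ∨ (¬p ∧ r)) = max(0.4, 0.1) = 0.4
(p ∨ (q ∨ (¬p ∧ r))) = max(0.9, 0.4) = 0.9
(¬q ∨ (p ∨ (q ∨ (¬p ∧ r)))) = max(0.6, 0.9) = 0.9
(r ∨ (¬q ∨ (p ∨ (q ∨ (¬p ∧ r))))) = max(0.8, 0.9) = 0.9
(p ∧ q) = min(0.9, 0.4) = 0.4
(r → (p ∧ q)): min(1, 1 − 0.8 + 0.4) = 0.6
(r ∨ (r → (p ∧ q))) = max(0.8, 0.6) = 0.8
(q ∧ (r ∨ (r → (p ∧ q)))) = min(0.4, 0.8) = 0.4
((r ∨ (¬q ∨ (p ∨ (q ∨ (¬p ∧ r))))) ∨ (q ∧ (r ∨ (r → (p ∧ q))))) = max(0.9, 0.4) = 0.9

0.90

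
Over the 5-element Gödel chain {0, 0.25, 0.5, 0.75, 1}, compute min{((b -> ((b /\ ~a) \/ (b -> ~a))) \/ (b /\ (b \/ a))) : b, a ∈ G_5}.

The minimum is attained at b = 0.25, a = 0.25:
  ~a: Gödel ¬ of 0.25 = 0 (operand ≠ 0)
  (b /\ ~a) = min(0.25, 0) = 0
  ~a: Gödel ¬ of 0.25 = 0 (operand ≠ 0)
  (b -> ~a): 0.25 > 0, so result = 0
  ((b /\ ~a) \/ (b -> ~a)) = max(0, 0) = 0
  (b -> ((b /\ ~a) \/ (b -> ~a))): 0.25 > 0, so result = 0
  (b \/ a) = max(0.25, 0.25) = 0.25
  (b /\ (b \/ a)) = min(0.25, 0.25) = 0.25
  ((b -> ((b /\ ~a) \/ (b -> ~a))) \/ (b /\ (b \/ a))) = max(0, 0.25) = 0.25
Checking all 25 assignments confirms none give a value below 0.25.

0.25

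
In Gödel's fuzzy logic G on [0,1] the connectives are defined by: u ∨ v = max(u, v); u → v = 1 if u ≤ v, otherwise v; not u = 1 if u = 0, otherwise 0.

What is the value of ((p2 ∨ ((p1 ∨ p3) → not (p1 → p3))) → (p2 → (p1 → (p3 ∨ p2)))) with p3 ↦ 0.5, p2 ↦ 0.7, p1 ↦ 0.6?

(p1 ∨ p3) = max(0.6, 0.5) = 0.6
(p1 → p3): 0.6 > 0.5, so result = 0.5
not (p1 → p3): Gödel ¬ of 0.5 = 0 (operand ≠ 0)
((p1 ∨ p3) → not (p1 → p3)): 0.6 > 0, so result = 0
(p2 ∨ ((p1 ∨ p3) → not (p1 → p3))) = max(0.7, 0) = 0.7
(p3 ∨ p2) = max(0.5, 0.7) = 0.7
(p1 → (p3 ∨ p2)): 0.6 ≤ 0.7, so result = 1
(p2 → (p1 → (p3 ∨ p2))): 0.7 ≤ 1, so result = 1
((p2 ∨ ((p1 ∨ p3) → not (p1 → p3))) → (p2 → (p1 → (p3 ∨ p2)))): 0.7 ≤ 1, so result = 1

1.00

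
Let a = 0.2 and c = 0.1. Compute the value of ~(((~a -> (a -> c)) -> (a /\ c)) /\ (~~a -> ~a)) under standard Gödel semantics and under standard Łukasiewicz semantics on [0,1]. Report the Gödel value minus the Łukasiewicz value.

Gödel evaluation:
  ~a: Gödel ¬ of 0.2 = 0 (operand ≠ 0)
  (a -> c): 0.2 > 0.1, so result = 0.1
  (~a -> (a -> c)): 0 ≤ 0.1, so result = 1
  (a /\ c) = min(0.2, 0.1) = 0.1
  ((~a -> (a -> c)) -> (a /\ c)): 1 > 0.1, so result = 0.1
  ~a: Gödel ¬ of 0.2 = 0 (operand ≠ 0)
  ~~a: Gödel ¬ of 0 = 1 (operand is 0)
  ~a: Gödel ¬ of 0.2 = 0 (operand ≠ 0)
  (~~a -> ~a): 1 > 0, so result = 0
  (((~a -> (a -> c)) -> (a /\ c)) /\ (~~a -> ~a)) = min(0.1, 0) = 0
  ~(((~a -> (a -> c)) -> (a /\ c)) /\ (~~a -> ~a)): Gödel ¬ of 0 = 1 (operand is 0)
  Gödel value = 1
Łukasiewicz evaluation:
  ~a: Łukasiewicz ¬ gives 1 − 0.2 = 0.8
  (a -> c): min(1, 1 − 0.2 + 0.1) = 0.9
  (~a -> (a -> c)): min(1, 1 − 0.8 + 0.9) = 1
  (a /\ c) = min(0.2, 0.1) = 0.1
  ((~a -> (a -> c)) -> (a /\ c)): min(1, 1 − 1 + 0.1) = 0.1
  ~a: Łukasiewicz ¬ gives 1 − 0.2 = 0.8
  ~~a: Łukasiewicz ¬ gives 1 − 0.8 = 0.2
  ~a: Łukasiewicz ¬ gives 1 − 0.2 = 0.8
  (~~a -> ~a): min(1, 1 − 0.2 + 0.8) = 1
  (((~a -> (a -> c)) -> (a /\ c)) /\ (~~a -> ~a)) = min(0.1, 1) = 0.1
  ~(((~a -> (a -> c)) -> (a /\ c)) /\ (~~a -> ~a)): Łukasiewicz ¬ gives 1 − 0.1 = 0.9
  Łukasiewicz value = 0.9
Difference: 1 − 0.9 = 0.10

0.10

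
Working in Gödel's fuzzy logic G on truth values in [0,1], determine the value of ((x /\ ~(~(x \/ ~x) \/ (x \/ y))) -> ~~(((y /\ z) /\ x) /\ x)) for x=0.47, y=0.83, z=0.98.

1.00

~x: Gödel ¬ of 0.47 = 0 (operand ≠ 0)
(x \/ ~x) = max(0.47, 0) = 0.47
~(x \/ ~x): Gödel ¬ of 0.47 = 0 (operand ≠ 0)
(x \/ y) = max(0.47, 0.83) = 0.83
(~(x \/ ~x) \/ (x \/ y)) = max(0, 0.83) = 0.83
~(~(x \/ ~x) \/ (x \/ y)): Gödel ¬ of 0.83 = 0 (operand ≠ 0)
(x /\ ~(~(x \/ ~x) \/ (x \/ y))) = min(0.47, 0) = 0
(y /\ z) = min(0.83, 0.98) = 0.83
((y /\ z) /\ x) = min(0.83, 0.47) = 0.47
(((y /\ z) /\ x) /\ x) = min(0.47, 0.47) = 0.47
~(((y /\ z) /\ x) /\ x): Gödel ¬ of 0.47 = 0 (operand ≠ 0)
~~(((y /\ z) /\ x) /\ x): Gödel ¬ of 0 = 1 (operand is 0)
((x /\ ~(~(x \/ ~x) \/ (x \/ y))) -> ~~(((y /\ z) /\ x) /\ x)): 0 ≤ 1, so result = 1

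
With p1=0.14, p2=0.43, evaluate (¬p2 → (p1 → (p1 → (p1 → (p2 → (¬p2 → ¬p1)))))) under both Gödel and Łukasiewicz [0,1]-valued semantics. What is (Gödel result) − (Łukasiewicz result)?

0.00

Gödel evaluation:
  ¬p2: Gödel ¬ of 0.43 = 0 (operand ≠ 0)
  ¬p2: Gödel ¬ of 0.43 = 0 (operand ≠ 0)
  ¬p1: Gödel ¬ of 0.14 = 0 (operand ≠ 0)
  (¬p2 → ¬p1): 0 ≤ 0, so result = 1
  (p2 → (¬p2 → ¬p1)): 0.43 ≤ 1, so result = 1
  (p1 → (p2 → (¬p2 → ¬p1))): 0.14 ≤ 1, so result = 1
  (p1 → (p1 → (p2 → (¬p2 → ¬p1)))): 0.14 ≤ 1, so result = 1
  (p1 → (p1 → (p1 → (p2 → (¬p2 → ¬p1))))): 0.14 ≤ 1, so result = 1
  (¬p2 → (p1 → (p1 → (p1 → (p2 → (¬p2 → ¬p1)))))): 0 ≤ 1, so result = 1
  Gödel value = 1
Łukasiewicz evaluation:
  ¬p2: Łukasiewicz ¬ gives 1 − 0.43 = 0.57
  ¬p2: Łukasiewicz ¬ gives 1 − 0.43 = 0.57
  ¬p1: Łukasiewicz ¬ gives 1 − 0.14 = 0.86
  (¬p2 → ¬p1): min(1, 1 − 0.57 + 0.86) = 1
  (p2 → (¬p2 → ¬p1)): min(1, 1 − 0.43 + 1) = 1
  (p1 → (p2 → (¬p2 → ¬p1))): min(1, 1 − 0.14 + 1) = 1
  (p1 → (p1 → (p2 → (¬p2 → ¬p1)))): min(1, 1 − 0.14 + 1) = 1
  (p1 → (p1 → (p1 → (p2 → (¬p2 → ¬p1))))): min(1, 1 − 0.14 + 1) = 1
  (¬p2 → (p1 → (p1 → (p1 → (p2 → (¬p2 → ¬p1)))))): min(1, 1 − 0.57 + 1) = 1
  Łukasiewicz value = 1
Difference: 1 − 1 = 0.00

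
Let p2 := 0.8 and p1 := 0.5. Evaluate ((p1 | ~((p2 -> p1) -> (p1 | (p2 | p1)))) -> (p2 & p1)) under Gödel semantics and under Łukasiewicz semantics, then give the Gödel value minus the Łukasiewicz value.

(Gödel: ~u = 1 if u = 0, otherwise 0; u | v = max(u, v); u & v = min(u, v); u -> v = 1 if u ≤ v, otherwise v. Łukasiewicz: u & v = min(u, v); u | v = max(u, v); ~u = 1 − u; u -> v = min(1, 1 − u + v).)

Gödel evaluation:
  (p2 -> p1): 0.8 > 0.5, so result = 0.5
  (p2 | p1) = max(0.8, 0.5) = 0.8
  (p1 | (p2 | p1)) = max(0.5, 0.8) = 0.8
  ((p2 -> p1) -> (p1 | (p2 | p1))): 0.5 ≤ 0.8, so result = 1
  ~((p2 -> p1) -> (p1 | (p2 | p1))): Gödel ¬ of 1 = 0 (operand ≠ 0)
  (p1 | ~((p2 -> p1) -> (p1 | (p2 | p1)))) = max(0.5, 0) = 0.5
  (p2 & p1) = min(0.8, 0.5) = 0.5
  ((p1 | ~((p2 -> p1) -> (p1 | (p2 | p1)))) -> (p2 & p1)): 0.5 ≤ 0.5, so result = 1
  Gödel value = 1
Łukasiewicz evaluation:
  (p2 -> p1): min(1, 1 − 0.8 + 0.5) = 0.7
  (p2 | p1) = max(0.8, 0.5) = 0.8
  (p1 | (p2 | p1)) = max(0.5, 0.8) = 0.8
  ((p2 -> p1) -> (p1 | (p2 | p1))): min(1, 1 − 0.7 + 0.8) = 1
  ~((p2 -> p1) -> (p1 | (p2 | p1))): Łukasiewicz ¬ gives 1 − 1 = 0
  (p1 | ~((p2 -> p1) -> (p1 | (p2 | p1)))) = max(0.5, 0) = 0.5
  (p2 & p1) = min(0.8, 0.5) = 0.5
  ((p1 | ~((p2 -> p1) -> (p1 | (p2 | p1)))) -> (p2 & p1)): min(1, 1 − 0.5 + 0.5) = 1
  Łukasiewicz value = 1
Difference: 1 − 1 = 0.00

0.00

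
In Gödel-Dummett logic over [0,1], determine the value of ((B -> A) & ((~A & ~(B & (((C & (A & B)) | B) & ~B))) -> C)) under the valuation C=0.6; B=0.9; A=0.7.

(B -> A): 0.9 > 0.7, so result = 0.7
~A: Gödel ¬ of 0.7 = 0 (operand ≠ 0)
(A & B) = min(0.7, 0.9) = 0.7
(C & (A & B)) = min(0.6, 0.7) = 0.6
((C & (A & B)) | B) = max(0.6, 0.9) = 0.9
~B: Gödel ¬ of 0.9 = 0 (operand ≠ 0)
(((C & (A & B)) | B) & ~B) = min(0.9, 0) = 0
(B & (((C & (A & B)) | B) & ~B)) = min(0.9, 0) = 0
~(B & (((C & (A & B)) | B) & ~B)): Gödel ¬ of 0 = 1 (operand is 0)
(~A & ~(B & (((C & (A & B)) | B) & ~B))) = min(0, 1) = 0
((~A & ~(B & (((C & (A & B)) | B) & ~B))) -> C): 0 ≤ 0.6, so result = 1
((B -> A) & ((~A & ~(B & (((C & (A & B)) | B) & ~B))) -> C)) = min(0.7, 1) = 0.7

0.70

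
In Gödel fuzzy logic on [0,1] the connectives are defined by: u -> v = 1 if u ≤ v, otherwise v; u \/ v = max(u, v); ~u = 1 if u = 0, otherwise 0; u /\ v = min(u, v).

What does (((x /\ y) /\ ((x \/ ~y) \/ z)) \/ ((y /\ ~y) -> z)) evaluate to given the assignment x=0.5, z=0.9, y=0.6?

1.00

(x /\ y) = min(0.5, 0.6) = 0.5
~y: Gödel ¬ of 0.6 = 0 (operand ≠ 0)
(x \/ ~y) = max(0.5, 0) = 0.5
((x \/ ~y) \/ z) = max(0.5, 0.9) = 0.9
((x /\ y) /\ ((x \/ ~y) \/ z)) = min(0.5, 0.9) = 0.5
~y: Gödel ¬ of 0.6 = 0 (operand ≠ 0)
(y /\ ~y) = min(0.6, 0) = 0
((y /\ ~y) -> z): 0 ≤ 0.9, so result = 1
(((x /\ y) /\ ((x \/ ~y) \/ z)) \/ ((y /\ ~y) -> z)) = max(0.5, 1) = 1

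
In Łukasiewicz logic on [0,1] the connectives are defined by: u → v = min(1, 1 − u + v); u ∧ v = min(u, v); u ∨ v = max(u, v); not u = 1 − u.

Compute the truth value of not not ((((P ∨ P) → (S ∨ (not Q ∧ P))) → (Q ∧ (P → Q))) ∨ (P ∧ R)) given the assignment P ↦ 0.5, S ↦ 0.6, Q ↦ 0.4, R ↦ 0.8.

0.50

(P ∨ P) = max(0.5, 0.5) = 0.5
not Q: Łukasiewicz ¬ gives 1 − 0.4 = 0.6
(not Q ∧ P) = min(0.6, 0.5) = 0.5
(S ∨ (not Q ∧ P)) = max(0.6, 0.5) = 0.6
((P ∨ P) → (S ∨ (not Q ∧ P))): min(1, 1 − 0.5 + 0.6) = 1
(P → Q): min(1, 1 − 0.5 + 0.4) = 0.9
(Q ∧ (P → Q)) = min(0.4, 0.9) = 0.4
(((P ∨ P) → (S ∨ (not Q ∧ P))) → (Q ∧ (P → Q))): min(1, 1 − 1 + 0.4) = 0.4
(P ∧ R) = min(0.5, 0.8) = 0.5
((((P ∨ P) → (S ∨ (not Q ∧ P))) → (Q ∧ (P → Q))) ∨ (P ∧ R)) = max(0.4, 0.5) = 0.5
not ((((P ∨ P) → (S ∨ (not Q ∧ P))) → (Q ∧ (P → Q))) ∨ (P ∧ R)): Łukasiewicz ¬ gives 1 − 0.5 = 0.5
not not ((((P ∨ P) → (S ∨ (not Q ∧ P))) → (Q ∧ (P → Q))) ∨ (P ∧ R)): Łukasiewicz ¬ gives 1 − 0.5 = 0.5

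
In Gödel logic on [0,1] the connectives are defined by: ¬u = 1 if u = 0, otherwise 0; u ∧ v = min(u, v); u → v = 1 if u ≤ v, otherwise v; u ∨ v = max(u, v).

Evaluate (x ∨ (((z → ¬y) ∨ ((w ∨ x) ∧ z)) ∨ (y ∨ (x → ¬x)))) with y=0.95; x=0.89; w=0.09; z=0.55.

0.95

¬y: Gödel ¬ of 0.95 = 0 (operand ≠ 0)
(z → ¬y): 0.55 > 0, so result = 0
(w ∨ x) = max(0.09, 0.89) = 0.89
((w ∨ x) ∧ z) = min(0.89, 0.55) = 0.55
((z → ¬y) ∨ ((w ∨ x) ∧ z)) = max(0, 0.55) = 0.55
¬x: Gödel ¬ of 0.89 = 0 (operand ≠ 0)
(x → ¬x): 0.89 > 0, so result = 0
(y ∨ (x → ¬x)) = max(0.95, 0) = 0.95
(((z → ¬y) ∨ ((w ∨ x) ∧ z)) ∨ (y ∨ (x → ¬x))) = max(0.55, 0.95) = 0.95
(x ∨ (((z → ¬y) ∨ ((w ∨ x) ∧ z)) ∨ (y ∨ (x → ¬x)))) = max(0.89, 0.95) = 0.95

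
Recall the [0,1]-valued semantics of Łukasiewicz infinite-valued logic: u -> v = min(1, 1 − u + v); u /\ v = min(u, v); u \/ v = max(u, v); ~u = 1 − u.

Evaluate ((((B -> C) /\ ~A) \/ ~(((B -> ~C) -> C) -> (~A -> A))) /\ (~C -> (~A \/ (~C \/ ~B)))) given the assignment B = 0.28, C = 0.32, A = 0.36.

(B -> C): min(1, 1 − 0.28 + 0.32) = 1
~A: Łukasiewicz ¬ gives 1 − 0.36 = 0.64
((B -> C) /\ ~A) = min(1, 0.64) = 0.64
~C: Łukasiewicz ¬ gives 1 − 0.32 = 0.68
(B -> ~C): min(1, 1 − 0.28 + 0.68) = 1
((B -> ~C) -> C): min(1, 1 − 1 + 0.32) = 0.32
~A: Łukasiewicz ¬ gives 1 − 0.36 = 0.64
(~A -> A): min(1, 1 − 0.64 + 0.36) = 0.72
(((B -> ~C) -> C) -> (~A -> A)): min(1, 1 − 0.32 + 0.72) = 1
~(((B -> ~C) -> C) -> (~A -> A)): Łukasiewicz ¬ gives 1 − 1 = 0
(((B -> C) /\ ~A) \/ ~(((B -> ~C) -> C) -> (~A -> A))) = max(0.64, 0) = 0.64
~C: Łukasiewicz ¬ gives 1 − 0.32 = 0.68
~A: Łukasiewicz ¬ gives 1 − 0.36 = 0.64
~C: Łukasiewicz ¬ gives 1 − 0.32 = 0.68
~B: Łukasiewicz ¬ gives 1 − 0.28 = 0.72
(~C \/ ~B) = max(0.68, 0.72) = 0.72
(~A \/ (~C \/ ~B)) = max(0.64, 0.72) = 0.72
(~C -> (~A \/ (~C \/ ~B))): min(1, 1 − 0.68 + 0.72) = 1
((((B -> C) /\ ~A) \/ ~(((B -> ~C) -> C) -> (~A -> A))) /\ (~C -> (~A \/ (~C \/ ~B)))) = min(0.64, 1) = 0.64

0.64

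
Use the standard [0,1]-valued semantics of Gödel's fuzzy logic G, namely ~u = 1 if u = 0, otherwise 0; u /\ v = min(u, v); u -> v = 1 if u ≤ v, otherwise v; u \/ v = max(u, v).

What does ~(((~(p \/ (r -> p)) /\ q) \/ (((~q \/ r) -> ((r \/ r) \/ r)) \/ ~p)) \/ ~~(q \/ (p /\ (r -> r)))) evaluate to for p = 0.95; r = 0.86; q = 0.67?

0.00

(r -> p): 0.86 ≤ 0.95, so result = 1
(p \/ (r -> p)) = max(0.95, 1) = 1
~(p \/ (r -> p)): Gödel ¬ of 1 = 0 (operand ≠ 0)
(~(p \/ (r -> p)) /\ q) = min(0, 0.67) = 0
~q: Gödel ¬ of 0.67 = 0 (operand ≠ 0)
(~q \/ r) = max(0, 0.86) = 0.86
(r \/ r) = max(0.86, 0.86) = 0.86
((r \/ r) \/ r) = max(0.86, 0.86) = 0.86
((~q \/ r) -> ((r \/ r) \/ r)): 0.86 ≤ 0.86, so result = 1
~p: Gödel ¬ of 0.95 = 0 (operand ≠ 0)
(((~q \/ r) -> ((r \/ r) \/ r)) \/ ~p) = max(1, 0) = 1
((~(p \/ (r -> p)) /\ q) \/ (((~q \/ r) -> ((r \/ r) \/ r)) \/ ~p)) = max(0, 1) = 1
(r -> r): 0.86 ≤ 0.86, so result = 1
(p /\ (r -> r)) = min(0.95, 1) = 0.95
(q \/ (p /\ (r -> r))) = max(0.67, 0.95) = 0.95
~(q \/ (p /\ (r -> r))): Gödel ¬ of 0.95 = 0 (operand ≠ 0)
~~(q \/ (p /\ (r -> r))): Gödel ¬ of 0 = 1 (operand is 0)
(((~(p \/ (r -> p)) /\ q) \/ (((~q \/ r) -> ((r \/ r) \/ r)) \/ ~p)) \/ ~~(q \/ (p /\ (r -> r)))) = max(1, 1) = 1
~(((~(p \/ (r -> p)) /\ q) \/ (((~q \/ r) -> ((r \/ r) \/ r)) \/ ~p)) \/ ~~(q \/ (p /\ (r -> r)))): Gödel ¬ of 1 = 0 (operand ≠ 0)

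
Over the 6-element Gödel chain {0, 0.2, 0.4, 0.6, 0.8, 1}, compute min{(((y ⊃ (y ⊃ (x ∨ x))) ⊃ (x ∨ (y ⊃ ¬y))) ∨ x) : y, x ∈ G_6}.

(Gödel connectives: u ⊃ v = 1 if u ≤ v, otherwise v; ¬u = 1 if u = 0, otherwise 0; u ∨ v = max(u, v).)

The minimum is attained at y = 0.2, x = 0.2:
  (x ∨ x) = max(0.2, 0.2) = 0.2
  (y ⊃ (x ∨ x)): 0.2 ≤ 0.2, so result = 1
  (y ⊃ (y ⊃ (x ∨ x))): 0.2 ≤ 1, so result = 1
  ¬y: Gödel ¬ of 0.2 = 0 (operand ≠ 0)
  (y ⊃ ¬y): 0.2 > 0, so result = 0
  (x ∨ (y ⊃ ¬y)) = max(0.2, 0) = 0.2
  ((y ⊃ (y ⊃ (x ∨ x))) ⊃ (x ∨ (y ⊃ ¬y))): 1 > 0.2, so result = 0.2
  (((y ⊃ (y ⊃ (x ∨ x))) ⊃ (x ∨ (y ⊃ ¬y))) ∨ x) = max(0.2, 0.2) = 0.2
Checking all 36 assignments confirms none give a value below 0.20.

0.20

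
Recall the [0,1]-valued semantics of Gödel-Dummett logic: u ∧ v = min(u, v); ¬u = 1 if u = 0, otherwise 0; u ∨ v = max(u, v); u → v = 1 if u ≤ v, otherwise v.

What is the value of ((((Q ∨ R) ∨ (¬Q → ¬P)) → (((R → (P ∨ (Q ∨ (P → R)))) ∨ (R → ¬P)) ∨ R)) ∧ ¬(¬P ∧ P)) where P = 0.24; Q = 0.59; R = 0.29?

(Q ∨ R) = max(0.59, 0.29) = 0.59
¬Q: Gödel ¬ of 0.59 = 0 (operand ≠ 0)
¬P: Gödel ¬ of 0.24 = 0 (operand ≠ 0)
(¬Q → ¬P): 0 ≤ 0, so result = 1
((Q ∨ R) ∨ (¬Q → ¬P)) = max(0.59, 1) = 1
(P → R): 0.24 ≤ 0.29, so result = 1
(Q ∨ (P → R)) = max(0.59, 1) = 1
(P ∨ (Q ∨ (P → R))) = max(0.24, 1) = 1
(R → (P ∨ (Q ∨ (P → R)))): 0.29 ≤ 1, so result = 1
¬P: Gödel ¬ of 0.24 = 0 (operand ≠ 0)
(R → ¬P): 0.29 > 0, so result = 0
((R → (P ∨ (Q ∨ (P → R)))) ∨ (R → ¬P)) = max(1, 0) = 1
(((R → (P ∨ (Q ∨ (P → R)))) ∨ (R → ¬P)) ∨ R) = max(1, 0.29) = 1
(((Q ∨ R) ∨ (¬Q → ¬P)) → (((R → (P ∨ (Q ∨ (P → R)))) ∨ (R → ¬P)) ∨ R)): 1 ≤ 1, so result = 1
¬P: Gödel ¬ of 0.24 = 0 (operand ≠ 0)
(¬P ∧ P) = min(0, 0.24) = 0
¬(¬P ∧ P): Gödel ¬ of 0 = 1 (operand is 0)
((((Q ∨ R) ∨ (¬Q → ¬P)) → (((R → (P ∨ (Q ∨ (P → R)))) ∨ (R → ¬P)) ∨ R)) ∧ ¬(¬P ∧ P)) = min(1, 1) = 1

1.00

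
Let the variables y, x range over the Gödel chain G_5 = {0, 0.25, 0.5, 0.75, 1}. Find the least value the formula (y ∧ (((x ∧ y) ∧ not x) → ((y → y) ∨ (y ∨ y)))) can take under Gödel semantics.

0.00

The minimum is attained at y = 0, x = 0:
  (x ∧ y) = min(0, 0) = 0
  not x: Gödel ¬ of 0 = 1 (operand is 0)
  ((x ∧ y) ∧ not x) = min(0, 1) = 0
  (y → y): 0 ≤ 0, so result = 1
  (y ∨ y) = max(0, 0) = 0
  ((y → y) ∨ (y ∨ y)) = max(1, 0) = 1
  (((x ∧ y) ∧ not x) → ((y → y) ∨ (y ∨ y))): 0 ≤ 1, so result = 1
  (y ∧ (((x ∧ y) ∧ not x) → ((y → y) ∨ (y ∨ y)))) = min(0, 1) = 0
Checking all 25 assignments confirms none give a value below 0.00.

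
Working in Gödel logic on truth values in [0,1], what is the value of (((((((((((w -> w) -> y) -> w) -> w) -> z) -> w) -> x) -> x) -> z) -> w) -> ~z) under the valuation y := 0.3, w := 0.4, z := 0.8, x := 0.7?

(w -> w): 0.4 ≤ 0.4, so result = 1
((w -> w) -> y): 1 > 0.3, so result = 0.3
(((w -> w) -> y) -> w): 0.3 ≤ 0.4, so result = 1
((((w -> w) -> y) -> w) -> w): 1 > 0.4, so result = 0.4
(((((w -> w) -> y) -> w) -> w) -> z): 0.4 ≤ 0.8, so result = 1
((((((w -> w) -> y) -> w) -> w) -> z) -> w): 1 > 0.4, so result = 0.4
(((((((w -> w) -> y) -> w) -> w) -> z) -> w) -> x): 0.4 ≤ 0.7, so result = 1
((((((((w -> w) -> y) -> w) -> w) -> z) -> w) -> x) -> x): 1 > 0.7, so result = 0.7
(((((((((w -> w) -> y) -> w) -> w) -> z) -> w) -> x) -> x) -> z): 0.7 ≤ 0.8, so result = 1
((((((((((w -> w) -> y) -> w) -> w) -> z) -> w) -> x) -> x) -> z) -> w): 1 > 0.4, so result = 0.4
~z: Gödel ¬ of 0.8 = 0 (operand ≠ 0)
(((((((((((w -> w) -> y) -> w) -> w) -> z) -> w) -> x) -> x) -> z) -> w) -> ~z): 0.4 > 0, so result = 0

0.00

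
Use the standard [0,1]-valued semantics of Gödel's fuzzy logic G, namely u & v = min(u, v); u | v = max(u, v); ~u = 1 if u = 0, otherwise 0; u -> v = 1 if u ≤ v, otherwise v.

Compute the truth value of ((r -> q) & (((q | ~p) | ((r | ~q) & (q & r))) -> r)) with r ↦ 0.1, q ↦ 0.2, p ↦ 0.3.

(r -> q): 0.1 ≤ 0.2, so result = 1
~p: Gödel ¬ of 0.3 = 0 (operand ≠ 0)
(q | ~p) = max(0.2, 0) = 0.2
~q: Gödel ¬ of 0.2 = 0 (operand ≠ 0)
(r | ~q) = max(0.1, 0) = 0.1
(q & r) = min(0.2, 0.1) = 0.1
((r | ~q) & (q & r)) = min(0.1, 0.1) = 0.1
((q | ~p) | ((r | ~q) & (q & r))) = max(0.2, 0.1) = 0.2
(((q | ~p) | ((r | ~q) & (q & r))) -> r): 0.2 > 0.1, so result = 0.1
((r -> q) & (((q | ~p) | ((r | ~q) & (q & r))) -> r)) = min(1, 0.1) = 0.1

0.10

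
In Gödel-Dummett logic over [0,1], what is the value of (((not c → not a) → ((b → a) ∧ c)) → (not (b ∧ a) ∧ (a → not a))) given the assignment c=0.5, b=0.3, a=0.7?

not c: Gödel ¬ of 0.5 = 0 (operand ≠ 0)
not a: Gödel ¬ of 0.7 = 0 (operand ≠ 0)
(not c → not a): 0 ≤ 0, so result = 1
(b → a): 0.3 ≤ 0.7, so result = 1
((b → a) ∧ c) = min(1, 0.5) = 0.5
((not c → not a) → ((b → a) ∧ c)): 1 > 0.5, so result = 0.5
(b ∧ a) = min(0.3, 0.7) = 0.3
not (b ∧ a): Gödel ¬ of 0.3 = 0 (operand ≠ 0)
not a: Gödel ¬ of 0.7 = 0 (operand ≠ 0)
(a → not a): 0.7 > 0, so result = 0
(not (b ∧ a) ∧ (a → not a)) = min(0, 0) = 0
(((not c → not a) → ((b → a) ∧ c)) → (not (b ∧ a) ∧ (a → not a))): 0.5 > 0, so result = 0

0.00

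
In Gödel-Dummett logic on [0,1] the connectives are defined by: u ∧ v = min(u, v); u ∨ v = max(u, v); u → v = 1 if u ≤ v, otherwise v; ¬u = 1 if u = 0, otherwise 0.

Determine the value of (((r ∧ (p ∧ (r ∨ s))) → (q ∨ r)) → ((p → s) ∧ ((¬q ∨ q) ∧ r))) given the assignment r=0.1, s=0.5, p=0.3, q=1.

(r ∨ s) = max(0.1, 0.5) = 0.5
(p ∧ (r ∨ s)) = min(0.3, 0.5) = 0.3
(r ∧ (p ∧ (r ∨ s))) = min(0.1, 0.3) = 0.1
(q ∨ r) = max(1, 0.1) = 1
((r ∧ (p ∧ (r ∨ s))) → (q ∨ r)): 0.1 ≤ 1, so result = 1
(p → s): 0.3 ≤ 0.5, so result = 1
¬q: Gödel ¬ of 1 = 0 (operand ≠ 0)
(¬q ∨ q) = max(0, 1) = 1
((¬q ∨ q) ∧ r) = min(1, 0.1) = 0.1
((p → s) ∧ ((¬q ∨ q) ∧ r)) = min(1, 0.1) = 0.1
(((r ∧ (p ∧ (r ∨ s))) → (q ∨ r)) → ((p → s) ∧ ((¬q ∨ q) ∧ r))): 1 > 0.1, so result = 0.1

0.10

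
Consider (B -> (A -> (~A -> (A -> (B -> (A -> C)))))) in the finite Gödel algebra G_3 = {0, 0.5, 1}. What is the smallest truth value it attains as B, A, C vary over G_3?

1.00

Every assignment gives 1. For instance at B = 0, A = 0, C = 0:
  ~A: Gödel ¬ of 0 = 1 (operand is 0)
  (A -> C): 0 ≤ 0, so result = 1
  (B -> (A -> C)): 0 ≤ 1, so result = 1
  (A -> (B -> (A -> C))): 0 ≤ 1, so result = 1
  (~A -> (A -> (B -> (A -> C)))): 1 ≤ 1, so result = 1
  (A -> (~A -> (A -> (B -> (A -> C))))): 0 ≤ 1, so result = 1
  (B -> (A -> (~A -> (A -> (B -> (A -> C)))))): 0 ≤ 1, so result = 1
All 27 assignments give value 1 — the formula is a G_3-tautology.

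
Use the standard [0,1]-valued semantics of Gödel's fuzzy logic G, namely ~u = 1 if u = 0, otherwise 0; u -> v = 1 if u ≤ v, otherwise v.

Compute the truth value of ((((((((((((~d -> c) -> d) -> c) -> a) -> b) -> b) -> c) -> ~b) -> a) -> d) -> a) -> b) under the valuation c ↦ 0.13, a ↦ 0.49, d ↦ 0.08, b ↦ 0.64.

0.64

~d: Gödel ¬ of 0.08 = 0 (operand ≠ 0)
(~d -> c): 0 ≤ 0.13, so result = 1
((~d -> c) -> d): 1 > 0.08, so result = 0.08
(((~d -> c) -> d) -> c): 0.08 ≤ 0.13, so result = 1
((((~d -> c) -> d) -> c) -> a): 1 > 0.49, so result = 0.49
(((((~d -> c) -> d) -> c) -> a) -> b): 0.49 ≤ 0.64, so result = 1
((((((~d -> c) -> d) -> c) -> a) -> b) -> b): 1 > 0.64, so result = 0.64
(((((((~d -> c) -> d) -> c) -> a) -> b) -> b) -> c): 0.64 > 0.13, so result = 0.13
~b: Gödel ¬ of 0.64 = 0 (operand ≠ 0)
((((((((~d -> c) -> d) -> c) -> a) -> b) -> b) -> c) -> ~b): 0.13 > 0, so result = 0
(((((((((~d -> c) -> d) -> c) -> a) -> b) -> b) -> c) -> ~b) -> a): 0 ≤ 0.49, so result = 1
((((((((((~d -> c) -> d) -> c) -> a) -> b) -> b) -> c) -> ~b) -> a) -> d): 1 > 0.08, so result = 0.08
(((((((((((~d -> c) -> d) -> c) -> a) -> b) -> b) -> c) -> ~b) -> a) -> d) -> a): 0.08 ≤ 0.49, so result = 1
((((((((((((~d -> c) -> d) -> c) -> a) -> b) -> b) -> c) -> ~b) -> a) -> d) -> a) -> b): 1 > 0.64, so result = 0.64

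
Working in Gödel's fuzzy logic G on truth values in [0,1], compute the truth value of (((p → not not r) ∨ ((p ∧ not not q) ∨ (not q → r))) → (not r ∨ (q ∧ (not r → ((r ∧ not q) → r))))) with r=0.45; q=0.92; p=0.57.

not r: Gödel ¬ of 0.45 = 0 (operand ≠ 0)
not not r: Gödel ¬ of 0 = 1 (operand is 0)
(p → not not r): 0.57 ≤ 1, so result = 1
not q: Gödel ¬ of 0.92 = 0 (operand ≠ 0)
not not q: Gödel ¬ of 0 = 1 (operand is 0)
(p ∧ not not q) = min(0.57, 1) = 0.57
not q: Gödel ¬ of 0.92 = 0 (operand ≠ 0)
(not q → r): 0 ≤ 0.45, so result = 1
((p ∧ not not q) ∨ (not q → r)) = max(0.57, 1) = 1
((p → not not r) ∨ ((p ∧ not not q) ∨ (not q → r))) = max(1, 1) = 1
not r: Gödel ¬ of 0.45 = 0 (operand ≠ 0)
not r: Gödel ¬ of 0.45 = 0 (operand ≠ 0)
not q: Gödel ¬ of 0.92 = 0 (operand ≠ 0)
(r ∧ not q) = min(0.45, 0) = 0
((r ∧ not q) → r): 0 ≤ 0.45, so result = 1
(not r → ((r ∧ not q) → r)): 0 ≤ 1, so result = 1
(q ∧ (not r → ((r ∧ not q) → r))) = min(0.92, 1) = 0.92
(not r ∨ (q ∧ (not r → ((r ∧ not q) → r)))) = max(0, 0.92) = 0.92
(((p → not not r) ∨ ((p ∧ not not q) ∨ (not q → r))) → (not r ∨ (q ∧ (not r → ((r ∧ not q) → r))))): 1 > 0.92, so result = 0.92

0.92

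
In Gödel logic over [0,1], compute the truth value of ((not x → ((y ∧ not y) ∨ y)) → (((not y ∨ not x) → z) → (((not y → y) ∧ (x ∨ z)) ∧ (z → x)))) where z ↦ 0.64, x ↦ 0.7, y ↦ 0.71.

not x: Gödel ¬ of 0.7 = 0 (operand ≠ 0)
not y: Gödel ¬ of 0.71 = 0 (operand ≠ 0)
(y ∧ not y) = min(0.71, 0) = 0
((y ∧ not y) ∨ y) = max(0, 0.71) = 0.71
(not x → ((y ∧ not y) ∨ y)): 0 ≤ 0.71, so result = 1
not y: Gödel ¬ of 0.71 = 0 (operand ≠ 0)
not x: Gödel ¬ of 0.7 = 0 (operand ≠ 0)
(not y ∨ not x) = max(0, 0) = 0
((not y ∨ not x) → z): 0 ≤ 0.64, so result = 1
not y: Gödel ¬ of 0.71 = 0 (operand ≠ 0)
(not y → y): 0 ≤ 0.71, so result = 1
(x ∨ z) = max(0.7, 0.64) = 0.7
((not y → y) ∧ (x ∨ z)) = min(1, 0.7) = 0.7
(z → x): 0.64 ≤ 0.7, so result = 1
(((not y → y) ∧ (x ∨ z)) ∧ (z → x)) = min(0.7, 1) = 0.7
(((not y ∨ not x) → z) → (((not y → y) ∧ (x ∨ z)) ∧ (z → x))): 1 > 0.7, so result = 0.7
((not x → ((y ∧ not y) ∨ y)) → (((not y ∨ not x) → z) → (((not y → y) ∧ (x ∨ z)) ∧ (z → x)))): 1 > 0.7, so result = 0.7

0.70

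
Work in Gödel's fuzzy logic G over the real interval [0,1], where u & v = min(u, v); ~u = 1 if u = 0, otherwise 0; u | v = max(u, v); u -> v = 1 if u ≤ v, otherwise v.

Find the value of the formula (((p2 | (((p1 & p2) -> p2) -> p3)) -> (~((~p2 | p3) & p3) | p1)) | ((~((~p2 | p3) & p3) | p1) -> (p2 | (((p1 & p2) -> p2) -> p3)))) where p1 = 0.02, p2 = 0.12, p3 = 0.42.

(p1 & p2) = min(0.02, 0.12) = 0.02
((p1 & p2) -> p2): 0.02 ≤ 0.12, so result = 1
(((p1 & p2) -> p2) -> p3): 1 > 0.42, so result = 0.42
(p2 | (((p1 & p2) -> p2) -> p3)) = max(0.12, 0.42) = 0.42
~p2: Gödel ¬ of 0.12 = 0 (operand ≠ 0)
(~p2 | p3) = max(0, 0.42) = 0.42
((~p2 | p3) & p3) = min(0.42, 0.42) = 0.42
~((~p2 | p3) & p3): Gödel ¬ of 0.42 = 0 (operand ≠ 0)
(~((~p2 | p3) & p3) | p1) = max(0, 0.02) = 0.02
((p2 | (((p1 & p2) -> p2) -> p3)) -> (~((~p2 | p3) & p3) | p1)): 0.42 > 0.02, so result = 0.02
~p2: Gödel ¬ of 0.12 = 0 (operand ≠ 0)
(~p2 | p3) = max(0, 0.42) = 0.42
((~p2 | p3) & p3) = min(0.42, 0.42) = 0.42
~((~p2 | p3) & p3): Gödel ¬ of 0.42 = 0 (operand ≠ 0)
(~((~p2 | p3) & p3) | p1) = max(0, 0.02) = 0.02
(p1 & p2) = min(0.02, 0.12) = 0.02
((p1 & p2) -> p2): 0.02 ≤ 0.12, so result = 1
(((p1 & p2) -> p2) -> p3): 1 > 0.42, so result = 0.42
(p2 | (((p1 & p2) -> p2) -> p3)) = max(0.12, 0.42) = 0.42
((~((~p2 | p3) & p3) | p1) -> (p2 | (((p1 & p2) -> p2) -> p3))): 0.02 ≤ 0.42, so result = 1
(((p2 | (((p1 & p2) -> p2) -> p3)) -> (~((~p2 | p3) & p3) | p1)) | ((~((~p2 | p3) & p3) | p1) -> (p2 | (((p1 & p2) -> p2) -> p3)))) = max(0.02, 1) = 1

1.00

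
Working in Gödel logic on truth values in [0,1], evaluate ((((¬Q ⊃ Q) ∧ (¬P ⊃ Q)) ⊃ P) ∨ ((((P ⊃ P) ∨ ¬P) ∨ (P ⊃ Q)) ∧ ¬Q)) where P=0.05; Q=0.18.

0.05

¬Q: Gödel ¬ of 0.18 = 0 (operand ≠ 0)
(¬Q ⊃ Q): 0 ≤ 0.18, so result = 1
¬P: Gödel ¬ of 0.05 = 0 (operand ≠ 0)
(¬P ⊃ Q): 0 ≤ 0.18, so result = 1
((¬Q ⊃ Q) ∧ (¬P ⊃ Q)) = min(1, 1) = 1
(((¬Q ⊃ Q) ∧ (¬P ⊃ Q)) ⊃ P): 1 > 0.05, so result = 0.05
(P ⊃ P): 0.05 ≤ 0.05, so result = 1
¬P: Gödel ¬ of 0.05 = 0 (operand ≠ 0)
((P ⊃ P) ∨ ¬P) = max(1, 0) = 1
(P ⊃ Q): 0.05 ≤ 0.18, so result = 1
(((P ⊃ P) ∨ ¬P) ∨ (P ⊃ Q)) = max(1, 1) = 1
¬Q: Gödel ¬ of 0.18 = 0 (operand ≠ 0)
((((P ⊃ P) ∨ ¬P) ∨ (P ⊃ Q)) ∧ ¬Q) = min(1, 0) = 0
((((¬Q ⊃ Q) ∧ (¬P ⊃ Q)) ⊃ P) ∨ ((((P ⊃ P) ∨ ¬P) ∨ (P ⊃ Q)) ∧ ¬Q)) = max(0.05, 0) = 0.05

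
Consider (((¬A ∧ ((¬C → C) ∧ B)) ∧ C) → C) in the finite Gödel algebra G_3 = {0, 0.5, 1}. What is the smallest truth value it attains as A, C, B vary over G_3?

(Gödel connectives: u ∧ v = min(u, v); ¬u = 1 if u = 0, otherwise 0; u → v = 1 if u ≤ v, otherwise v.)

1.00

Every assignment gives 1. For instance at A = 0, C = 0, B = 0:
  ¬A: Gödel ¬ of 0 = 1 (operand is 0)
  ¬C: Gödel ¬ of 0 = 1 (operand is 0)
  (¬C → C): 1 > 0, so result = 0
  ((¬C → C) ∧ B) = min(0, 0) = 0
  (¬A ∧ ((¬C → C) ∧ B)) = min(1, 0) = 0
  ((¬A ∧ ((¬C → C) ∧ B)) ∧ C) = min(0, 0) = 0
  (((¬A ∧ ((¬C → C) ∧ B)) ∧ C) → C): 0 ≤ 0, so result = 1
All 27 assignments give value 1 — the formula is a G_3-tautology.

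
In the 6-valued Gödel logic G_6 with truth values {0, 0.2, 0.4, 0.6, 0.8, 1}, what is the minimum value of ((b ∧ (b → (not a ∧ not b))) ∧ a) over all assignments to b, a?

The minimum is attained at b = 0, a = 0:
  not a: Gödel ¬ of 0 = 1 (operand is 0)
  not b: Gödel ¬ of 0 = 1 (operand is 0)
  (not a ∧ not b) = min(1, 1) = 1
  (b → (not a ∧ not b)): 0 ≤ 1, so result = 1
  (b ∧ (b → (not a ∧ not b))) = min(0, 1) = 0
  ((b ∧ (b → (not a ∧ not b))) ∧ a) = min(0, 0) = 0
Checking all 36 assignments confirms none give a value below 0.00.

0.00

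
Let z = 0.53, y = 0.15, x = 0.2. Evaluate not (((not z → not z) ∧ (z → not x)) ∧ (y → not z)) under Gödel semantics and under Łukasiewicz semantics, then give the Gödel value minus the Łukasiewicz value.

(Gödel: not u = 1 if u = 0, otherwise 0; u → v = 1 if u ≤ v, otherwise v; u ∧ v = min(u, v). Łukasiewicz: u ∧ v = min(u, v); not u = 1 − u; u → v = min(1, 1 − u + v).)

Gödel evaluation:
  not z: Gödel ¬ of 0.53 = 0 (operand ≠ 0)
  not z: Gödel ¬ of 0.53 = 0 (operand ≠ 0)
  (not z → not z): 0 ≤ 0, so result = 1
  not x: Gödel ¬ of 0.2 = 0 (operand ≠ 0)
  (z → not x): 0.53 > 0, so result = 0
  ((not z → not z) ∧ (z → not x)) = min(1, 0) = 0
  not z: Gödel ¬ of 0.53 = 0 (operand ≠ 0)
  (y → not z): 0.15 > 0, so result = 0
  (((not z → not z) ∧ (z → not x)) ∧ (y → not z)) = min(0, 0) = 0
  not (((not z → not z) ∧ (z → not x)) ∧ (y → not z)): Gödel ¬ of 0 = 1 (operand is 0)
  Gödel value = 1
Łukasiewicz evaluation:
  not z: Łukasiewicz ¬ gives 1 − 0.53 = 0.47
  not z: Łukasiewicz ¬ gives 1 − 0.53 = 0.47
  (not z → not z): min(1, 1 − 0.47 + 0.47) = 1
  not x: Łukasiewicz ¬ gives 1 − 0.2 = 0.8
  (z → not x): min(1, 1 − 0.53 + 0.8) = 1
  ((not z → not z) ∧ (z → not x)) = min(1, 1) = 1
  not z: Łukasiewicz ¬ gives 1 − 0.53 = 0.47
  (y → not z): min(1, 1 − 0.15 + 0.47) = 1
  (((not z → not z) ∧ (z → not x)) ∧ (y → not z)) = min(1, 1) = 1
  not (((not z → not z) ∧ (z → not x)) ∧ (y → not z)): Łukasiewicz ¬ gives 1 − 1 = 0
  Łukasiewicz value = 0
Difference: 1 − 0 = 1.00

1.00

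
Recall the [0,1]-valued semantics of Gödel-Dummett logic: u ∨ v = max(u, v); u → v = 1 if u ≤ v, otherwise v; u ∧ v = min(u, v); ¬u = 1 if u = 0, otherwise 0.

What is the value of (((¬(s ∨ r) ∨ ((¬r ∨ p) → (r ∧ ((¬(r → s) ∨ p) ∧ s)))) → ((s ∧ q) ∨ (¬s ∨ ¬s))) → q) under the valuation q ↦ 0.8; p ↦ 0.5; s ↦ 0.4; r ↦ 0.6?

0.80

(s ∨ r) = max(0.4, 0.6) = 0.6
¬(s ∨ r): Gödel ¬ of 0.6 = 0 (operand ≠ 0)
¬r: Gödel ¬ of 0.6 = 0 (operand ≠ 0)
(¬r ∨ p) = max(0, 0.5) = 0.5
(r → s): 0.6 > 0.4, so result = 0.4
¬(r → s): Gödel ¬ of 0.4 = 0 (operand ≠ 0)
(¬(r → s) ∨ p) = max(0, 0.5) = 0.5
((¬(r → s) ∨ p) ∧ s) = min(0.5, 0.4) = 0.4
(r ∧ ((¬(r → s) ∨ p) ∧ s)) = min(0.6, 0.4) = 0.4
((¬r ∨ p) → (r ∧ ((¬(r → s) ∨ p) ∧ s))): 0.5 > 0.4, so result = 0.4
(¬(s ∨ r) ∨ ((¬r ∨ p) → (r ∧ ((¬(r → s) ∨ p) ∧ s)))) = max(0, 0.4) = 0.4
(s ∧ q) = min(0.4, 0.8) = 0.4
¬s: Gödel ¬ of 0.4 = 0 (operand ≠ 0)
¬s: Gödel ¬ of 0.4 = 0 (operand ≠ 0)
(¬s ∨ ¬s) = max(0, 0) = 0
((s ∧ q) ∨ (¬s ∨ ¬s)) = max(0.4, 0) = 0.4
((¬(s ∨ r) ∨ ((¬r ∨ p) → (r ∧ ((¬(r → s) ∨ p) ∧ s)))) → ((s ∧ q) ∨ (¬s ∨ ¬s))): 0.4 ≤ 0.4, so result = 1
(((¬(s ∨ r) ∨ ((¬r ∨ p) → (r ∧ ((¬(r → s) ∨ p) ∧ s)))) → ((s ∧ q) ∨ (¬s ∨ ¬s))) → q): 1 > 0.8, so result = 0.8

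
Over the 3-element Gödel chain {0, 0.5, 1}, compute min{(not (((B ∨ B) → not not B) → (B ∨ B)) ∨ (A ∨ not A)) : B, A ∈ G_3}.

The minimum is attained at B = 0.5, A = 0.5:
  (B ∨ B) = max(0.5, 0.5) = 0.5
  not B: Gödel ¬ of 0.5 = 0 (operand ≠ 0)
  not not B: Gödel ¬ of 0 = 1 (operand is 0)
  ((B ∨ B) → not not B): 0.5 ≤ 1, so result = 1
  (B ∨ B) = max(0.5, 0.5) = 0.5
  (((B ∨ B) → not not B) → (B ∨ B)): 1 > 0.5, so result = 0.5
  not (((B ∨ B) → not not B) → (B ∨ B)): Gödel ¬ of 0.5 = 0 (operand ≠ 0)
  not A: Gödel ¬ of 0.5 = 0 (operand ≠ 0)
  (A ∨ not A) = max(0.5, 0) = 0.5
  (not (((B ∨ B) → not not B) → (B ∨ B)) ∨ (A ∨ not A)) = max(0, 0.5) = 0.5
Checking all 9 assignments confirms none give a value below 0.50.

0.50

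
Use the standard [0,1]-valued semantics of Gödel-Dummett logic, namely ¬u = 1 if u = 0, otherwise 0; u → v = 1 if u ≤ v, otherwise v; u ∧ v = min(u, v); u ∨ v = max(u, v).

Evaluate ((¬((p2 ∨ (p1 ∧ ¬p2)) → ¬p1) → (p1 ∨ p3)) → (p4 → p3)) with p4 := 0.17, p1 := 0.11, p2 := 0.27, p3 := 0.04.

0.04

¬p2: Gödel ¬ of 0.27 = 0 (operand ≠ 0)
(p1 ∧ ¬p2) = min(0.11, 0) = 0
(p2 ∨ (p1 ∧ ¬p2)) = max(0.27, 0) = 0.27
¬p1: Gödel ¬ of 0.11 = 0 (operand ≠ 0)
((p2 ∨ (p1 ∧ ¬p2)) → ¬p1): 0.27 > 0, so result = 0
¬((p2 ∨ (p1 ∧ ¬p2)) → ¬p1): Gödel ¬ of 0 = 1 (operand is 0)
(p1 ∨ p3) = max(0.11, 0.04) = 0.11
(¬((p2 ∨ (p1 ∧ ¬p2)) → ¬p1) → (p1 ∨ p3)): 1 > 0.11, so result = 0.11
(p4 → p3): 0.17 > 0.04, so result = 0.04
((¬((p2 ∨ (p1 ∧ ¬p2)) → ¬p1) → (p1 ∨ p3)) → (p4 → p3)): 0.11 > 0.04, so result = 0.04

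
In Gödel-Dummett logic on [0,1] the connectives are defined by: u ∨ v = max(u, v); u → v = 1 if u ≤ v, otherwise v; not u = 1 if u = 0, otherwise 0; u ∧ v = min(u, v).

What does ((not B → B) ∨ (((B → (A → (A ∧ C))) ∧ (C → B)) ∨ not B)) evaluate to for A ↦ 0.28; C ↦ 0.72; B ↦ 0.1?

1.00

not B: Gödel ¬ of 0.1 = 0 (operand ≠ 0)
(not B → B): 0 ≤ 0.1, so result = 1
(A ∧ C) = min(0.28, 0.72) = 0.28
(A → (A ∧ C)): 0.28 ≤ 0.28, so result = 1
(B → (A → (A ∧ C))): 0.1 ≤ 1, so result = 1
(C → B): 0.72 > 0.1, so result = 0.1
((B → (A → (A ∧ C))) ∧ (C → B)) = min(1, 0.1) = 0.1
not B: Gödel ¬ of 0.1 = 0 (operand ≠ 0)
(((B → (A → (A ∧ C))) ∧ (C → B)) ∨ not B) = max(0.1, 0) = 0.1
((not B → B) ∨ (((B → (A → (A ∧ C))) ∧ (C → B)) ∨ not B)) = max(1, 0.1) = 1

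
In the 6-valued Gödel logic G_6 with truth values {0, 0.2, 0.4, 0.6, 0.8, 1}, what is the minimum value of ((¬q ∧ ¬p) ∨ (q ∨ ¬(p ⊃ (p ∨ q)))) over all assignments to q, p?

The minimum is attained at q = 0, p = 0.2:
  ¬q: Gödel ¬ of 0 = 1 (operand is 0)
  ¬p: Gödel ¬ of 0.2 = 0 (operand ≠ 0)
  (¬q ∧ ¬p) = min(1, 0) = 0
  (p ∨ q) = max(0.2, 0) = 0.2
  (p ⊃ (p ∨ q)): 0.2 ≤ 0.2, so result = 1
  ¬(p ⊃ (p ∨ q)): Gödel ¬ of 1 = 0 (operand ≠ 0)
  (q ∨ ¬(p ⊃ (p ∨ q))) = max(0, 0) = 0
  ((¬q ∧ ¬p) ∨ (q ∨ ¬(p ⊃ (p ∨ q)))) = max(0, 0) = 0
Checking all 36 assignments confirms none give a value below 0.00.

0.00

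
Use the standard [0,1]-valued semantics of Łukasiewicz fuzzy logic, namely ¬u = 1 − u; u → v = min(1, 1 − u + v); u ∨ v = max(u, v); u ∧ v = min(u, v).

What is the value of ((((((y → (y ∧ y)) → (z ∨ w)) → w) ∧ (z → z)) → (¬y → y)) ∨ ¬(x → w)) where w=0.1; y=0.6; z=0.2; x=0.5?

1.00

(y ∧ y) = min(0.6, 0.6) = 0.6
(y → (y ∧ y)): min(1, 1 − 0.6 + 0.6) = 1
(z ∨ w) = max(0.2, 0.1) = 0.2
((y → (y ∧ y)) → (z ∨ w)): min(1, 1 − 1 + 0.2) = 0.2
(((y → (y ∧ y)) → (z ∨ w)) → w): min(1, 1 − 0.2 + 0.1) = 0.9
(z → z): min(1, 1 − 0.2 + 0.2) = 1
((((y → (y ∧ y)) → (z ∨ w)) → w) ∧ (z → z)) = min(0.9, 1) = 0.9
¬y: Łukasiewicz ¬ gives 1 − 0.6 = 0.4
(¬y → y): min(1, 1 − 0.4 + 0.6) = 1
(((((y → (y ∧ y)) → (z ∨ w)) → w) ∧ (z → z)) → (¬y → y)): min(1, 1 − 0.9 + 1) = 1
(x → w): min(1, 1 − 0.5 + 0.1) = 0.6
¬(x → w): Łukasiewicz ¬ gives 1 − 0.6 = 0.4
((((((y → (y ∧ y)) → (z ∨ w)) → w) ∧ (z → z)) → (¬y → y)) ∨ ¬(x → w)) = max(1, 0.4) = 1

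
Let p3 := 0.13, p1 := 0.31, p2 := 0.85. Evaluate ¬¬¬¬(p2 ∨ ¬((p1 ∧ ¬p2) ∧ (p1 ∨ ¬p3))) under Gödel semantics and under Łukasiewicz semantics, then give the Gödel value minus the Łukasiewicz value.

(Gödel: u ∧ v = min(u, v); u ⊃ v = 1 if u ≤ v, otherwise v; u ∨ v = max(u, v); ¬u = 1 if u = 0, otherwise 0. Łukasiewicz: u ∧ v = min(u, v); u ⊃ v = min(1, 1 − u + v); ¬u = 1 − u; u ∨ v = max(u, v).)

0.15

Gödel evaluation:
  ¬p2: Gödel ¬ of 0.85 = 0 (operand ≠ 0)
  (p1 ∧ ¬p2) = min(0.31, 0) = 0
  ¬p3: Gödel ¬ of 0.13 = 0 (operand ≠ 0)
  (p1 ∨ ¬p3) = max(0.31, 0) = 0.31
  ((p1 ∧ ¬p2) ∧ (p1 ∨ ¬p3)) = min(0, 0.31) = 0
  ¬((p1 ∧ ¬p2) ∧ (p1 ∨ ¬p3)): Gödel ¬ of 0 = 1 (operand is 0)
  (p2 ∨ ¬((p1 ∧ ¬p2) ∧ (p1 ∨ ¬p3))) = max(0.85, 1) = 1
  ¬(p2 ∨ ¬((p1 ∧ ¬p2) ∧ (p1 ∨ ¬p3))): Gödel ¬ of 1 = 0 (operand ≠ 0)
  ¬¬(p2 ∨ ¬((p1 ∧ ¬p2) ∧ (p1 ∨ ¬p3))): Gödel ¬ of 0 = 1 (operand is 0)
  ¬¬¬(p2 ∨ ¬((p1 ∧ ¬p2) ∧ (p1 ∨ ¬p3))): Gödel ¬ of 1 = 0 (operand ≠ 0)
  ¬¬¬¬(p2 ∨ ¬((p1 ∧ ¬p2) ∧ (p1 ∨ ¬p3))): Gödel ¬ of 0 = 1 (operand is 0)
  Gödel value = 1
Łukasiewicz evaluation:
  ¬p2: Łukasiewicz ¬ gives 1 − 0.85 = 0.15
  (p1 ∧ ¬p2) = min(0.31, 0.15) = 0.15
  ¬p3: Łukasiewicz ¬ gives 1 − 0.13 = 0.87
  (p1 ∨ ¬p3) = max(0.31, 0.87) = 0.87
  ((p1 ∧ ¬p2) ∧ (p1 ∨ ¬p3)) = min(0.15, 0.87) = 0.15
  ¬((p1 ∧ ¬p2) ∧ (p1 ∨ ¬p3)): Łukasiewicz ¬ gives 1 − 0.15 = 0.85
  (p2 ∨ ¬((p1 ∧ ¬p2) ∧ (p1 ∨ ¬p3))) = max(0.85, 0.85) = 0.85
  ¬(p2 ∨ ¬((p1 ∧ ¬p2) ∧ (p1 ∨ ¬p3))): Łukasiewicz ¬ gives 1 − 0.85 = 0.15
  ¬¬(p2 ∨ ¬((p1 ∧ ¬p2) ∧ (p1 ∨ ¬p3))): Łukasiewicz ¬ gives 1 − 0.15 = 0.85
  ¬¬¬(p2 ∨ ¬((p1 ∧ ¬p2) ∧ (p1 ∨ ¬p3))): Łukasiewicz ¬ gives 1 − 0.85 = 0.15
  ¬¬¬¬(p2 ∨ ¬((p1 ∧ ¬p2) ∧ (p1 ∨ ¬p3))): Łukasiewicz ¬ gives 1 − 0.15 = 0.85
  Łukasiewicz value = 0.85
Difference: 1 − 0.85 = 0.15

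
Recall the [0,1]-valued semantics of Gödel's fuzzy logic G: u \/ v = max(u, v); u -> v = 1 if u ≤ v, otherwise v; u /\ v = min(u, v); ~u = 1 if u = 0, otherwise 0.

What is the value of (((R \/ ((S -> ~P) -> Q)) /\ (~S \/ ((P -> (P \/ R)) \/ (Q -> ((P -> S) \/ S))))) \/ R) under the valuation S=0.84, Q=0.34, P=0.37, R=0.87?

1.00

~P: Gödel ¬ of 0.37 = 0 (operand ≠ 0)
(S -> ~P): 0.84 > 0, so result = 0
((S -> ~P) -> Q): 0 ≤ 0.34, so result = 1
(R \/ ((S -> ~P) -> Q)) = max(0.87, 1) = 1
~S: Gödel ¬ of 0.84 = 0 (operand ≠ 0)
(P \/ R) = max(0.37, 0.87) = 0.87
(P -> (P \/ R)): 0.37 ≤ 0.87, so result = 1
(P -> S): 0.37 ≤ 0.84, so result = 1
((P -> S) \/ S) = max(1, 0.84) = 1
(Q -> ((P -> S) \/ S)): 0.34 ≤ 1, so result = 1
((P -> (P \/ R)) \/ (Q -> ((P -> S) \/ S))) = max(1, 1) = 1
(~S \/ ((P -> (P \/ R)) \/ (Q -> ((P -> S) \/ S)))) = max(0, 1) = 1
((R \/ ((S -> ~P) -> Q)) /\ (~S \/ ((P -> (P \/ R)) \/ (Q -> ((P -> S) \/ S))))) = min(1, 1) = 1
(((R \/ ((S -> ~P) -> Q)) /\ (~S \/ ((P -> (P \/ R)) \/ (Q -> ((P -> S) \/ S))))) \/ R) = max(1, 0.87) = 1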